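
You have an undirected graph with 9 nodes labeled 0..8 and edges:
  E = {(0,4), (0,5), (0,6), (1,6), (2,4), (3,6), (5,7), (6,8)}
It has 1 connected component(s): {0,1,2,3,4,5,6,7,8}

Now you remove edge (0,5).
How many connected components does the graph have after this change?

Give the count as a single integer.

Answer: 2

Derivation:
Initial component count: 1
Remove (0,5): it was a bridge. Count increases: 1 -> 2.
  After removal, components: {0,1,2,3,4,6,8} {5,7}
New component count: 2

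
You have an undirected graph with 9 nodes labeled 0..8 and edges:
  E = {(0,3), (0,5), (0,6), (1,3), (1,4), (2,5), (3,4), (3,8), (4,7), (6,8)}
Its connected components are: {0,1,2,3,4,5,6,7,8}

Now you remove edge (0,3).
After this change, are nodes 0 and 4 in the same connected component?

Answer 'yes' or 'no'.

Answer: yes

Derivation:
Initial components: {0,1,2,3,4,5,6,7,8}
Removing edge (0,3): not a bridge — component count unchanged at 1.
New components: {0,1,2,3,4,5,6,7,8}
Are 0 and 4 in the same component? yes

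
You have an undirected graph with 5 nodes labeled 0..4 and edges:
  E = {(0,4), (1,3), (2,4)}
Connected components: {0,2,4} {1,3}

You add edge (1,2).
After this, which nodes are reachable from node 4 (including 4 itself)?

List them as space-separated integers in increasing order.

Answer: 0 1 2 3 4

Derivation:
Before: nodes reachable from 4: {0,2,4}
Adding (1,2): merges 4's component with another. Reachability grows.
After: nodes reachable from 4: {0,1,2,3,4}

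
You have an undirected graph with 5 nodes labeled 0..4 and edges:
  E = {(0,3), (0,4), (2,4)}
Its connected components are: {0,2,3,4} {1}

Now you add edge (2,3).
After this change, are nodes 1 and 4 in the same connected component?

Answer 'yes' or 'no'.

Initial components: {0,2,3,4} {1}
Adding edge (2,3): both already in same component {0,2,3,4}. No change.
New components: {0,2,3,4} {1}
Are 1 and 4 in the same component? no

Answer: no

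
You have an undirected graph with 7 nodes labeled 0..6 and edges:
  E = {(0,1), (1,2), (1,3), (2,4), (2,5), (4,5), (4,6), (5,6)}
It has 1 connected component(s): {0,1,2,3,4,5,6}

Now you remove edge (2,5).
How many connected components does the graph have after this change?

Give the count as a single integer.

Answer: 1

Derivation:
Initial component count: 1
Remove (2,5): not a bridge. Count unchanged: 1.
  After removal, components: {0,1,2,3,4,5,6}
New component count: 1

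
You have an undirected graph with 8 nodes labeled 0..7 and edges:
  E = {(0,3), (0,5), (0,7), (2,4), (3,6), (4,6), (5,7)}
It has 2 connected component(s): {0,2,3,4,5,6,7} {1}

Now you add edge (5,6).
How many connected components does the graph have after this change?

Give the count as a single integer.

Answer: 2

Derivation:
Initial component count: 2
Add (5,6): endpoints already in same component. Count unchanged: 2.
New component count: 2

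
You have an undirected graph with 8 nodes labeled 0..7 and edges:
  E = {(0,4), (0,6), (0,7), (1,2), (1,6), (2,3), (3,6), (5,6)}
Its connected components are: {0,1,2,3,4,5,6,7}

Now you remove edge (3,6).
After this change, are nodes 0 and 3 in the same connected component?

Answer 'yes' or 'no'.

Initial components: {0,1,2,3,4,5,6,7}
Removing edge (3,6): not a bridge — component count unchanged at 1.
New components: {0,1,2,3,4,5,6,7}
Are 0 and 3 in the same component? yes

Answer: yes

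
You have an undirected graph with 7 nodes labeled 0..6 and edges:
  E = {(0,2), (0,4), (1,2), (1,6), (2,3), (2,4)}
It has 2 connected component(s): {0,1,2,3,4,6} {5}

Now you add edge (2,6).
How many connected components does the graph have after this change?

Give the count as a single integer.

Answer: 2

Derivation:
Initial component count: 2
Add (2,6): endpoints already in same component. Count unchanged: 2.
New component count: 2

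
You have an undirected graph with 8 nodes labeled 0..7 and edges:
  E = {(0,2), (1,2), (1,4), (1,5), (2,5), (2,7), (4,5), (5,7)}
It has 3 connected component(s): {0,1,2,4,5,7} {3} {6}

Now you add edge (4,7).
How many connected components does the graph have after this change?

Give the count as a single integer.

Initial component count: 3
Add (4,7): endpoints already in same component. Count unchanged: 3.
New component count: 3

Answer: 3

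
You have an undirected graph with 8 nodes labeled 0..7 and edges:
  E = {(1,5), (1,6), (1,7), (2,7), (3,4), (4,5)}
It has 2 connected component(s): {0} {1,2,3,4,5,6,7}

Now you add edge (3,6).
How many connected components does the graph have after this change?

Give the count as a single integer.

Initial component count: 2
Add (3,6): endpoints already in same component. Count unchanged: 2.
New component count: 2

Answer: 2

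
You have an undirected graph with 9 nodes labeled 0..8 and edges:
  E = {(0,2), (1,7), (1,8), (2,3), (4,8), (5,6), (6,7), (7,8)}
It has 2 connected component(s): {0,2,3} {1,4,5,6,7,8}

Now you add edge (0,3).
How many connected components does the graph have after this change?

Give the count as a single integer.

Initial component count: 2
Add (0,3): endpoints already in same component. Count unchanged: 2.
New component count: 2

Answer: 2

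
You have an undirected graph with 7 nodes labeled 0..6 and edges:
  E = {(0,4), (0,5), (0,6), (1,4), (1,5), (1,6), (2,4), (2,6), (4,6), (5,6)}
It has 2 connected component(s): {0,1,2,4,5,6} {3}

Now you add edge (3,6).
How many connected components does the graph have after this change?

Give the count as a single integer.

Initial component count: 2
Add (3,6): merges two components. Count decreases: 2 -> 1.
New component count: 1

Answer: 1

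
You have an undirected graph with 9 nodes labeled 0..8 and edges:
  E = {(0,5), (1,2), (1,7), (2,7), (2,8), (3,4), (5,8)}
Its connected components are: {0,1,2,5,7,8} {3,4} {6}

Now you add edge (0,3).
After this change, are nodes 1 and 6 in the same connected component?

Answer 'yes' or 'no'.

Answer: no

Derivation:
Initial components: {0,1,2,5,7,8} {3,4} {6}
Adding edge (0,3): merges {0,1,2,5,7,8} and {3,4}.
New components: {0,1,2,3,4,5,7,8} {6}
Are 1 and 6 in the same component? no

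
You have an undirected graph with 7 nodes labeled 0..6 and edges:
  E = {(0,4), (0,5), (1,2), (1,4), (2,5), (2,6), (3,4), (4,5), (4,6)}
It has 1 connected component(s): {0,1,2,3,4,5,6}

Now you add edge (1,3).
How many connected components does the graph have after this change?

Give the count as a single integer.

Initial component count: 1
Add (1,3): endpoints already in same component. Count unchanged: 1.
New component count: 1

Answer: 1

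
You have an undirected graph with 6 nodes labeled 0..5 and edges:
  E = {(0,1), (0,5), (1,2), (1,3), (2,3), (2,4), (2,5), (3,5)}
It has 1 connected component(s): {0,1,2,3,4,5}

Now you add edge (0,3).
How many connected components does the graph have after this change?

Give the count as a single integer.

Initial component count: 1
Add (0,3): endpoints already in same component. Count unchanged: 1.
New component count: 1

Answer: 1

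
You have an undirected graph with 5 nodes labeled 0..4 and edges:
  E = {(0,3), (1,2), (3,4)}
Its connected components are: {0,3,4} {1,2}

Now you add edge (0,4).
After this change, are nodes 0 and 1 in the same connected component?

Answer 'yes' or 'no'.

Initial components: {0,3,4} {1,2}
Adding edge (0,4): both already in same component {0,3,4}. No change.
New components: {0,3,4} {1,2}
Are 0 and 1 in the same component? no

Answer: no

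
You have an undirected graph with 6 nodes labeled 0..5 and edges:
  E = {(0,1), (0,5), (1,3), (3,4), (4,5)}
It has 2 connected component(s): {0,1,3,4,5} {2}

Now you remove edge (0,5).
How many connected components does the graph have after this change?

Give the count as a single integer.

Answer: 2

Derivation:
Initial component count: 2
Remove (0,5): not a bridge. Count unchanged: 2.
  After removal, components: {0,1,3,4,5} {2}
New component count: 2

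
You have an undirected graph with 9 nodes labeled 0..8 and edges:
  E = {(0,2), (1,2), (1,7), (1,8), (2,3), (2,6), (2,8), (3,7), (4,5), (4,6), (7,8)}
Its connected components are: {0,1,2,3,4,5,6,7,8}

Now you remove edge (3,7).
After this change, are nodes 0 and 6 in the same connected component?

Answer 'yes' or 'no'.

Initial components: {0,1,2,3,4,5,6,7,8}
Removing edge (3,7): not a bridge — component count unchanged at 1.
New components: {0,1,2,3,4,5,6,7,8}
Are 0 and 6 in the same component? yes

Answer: yes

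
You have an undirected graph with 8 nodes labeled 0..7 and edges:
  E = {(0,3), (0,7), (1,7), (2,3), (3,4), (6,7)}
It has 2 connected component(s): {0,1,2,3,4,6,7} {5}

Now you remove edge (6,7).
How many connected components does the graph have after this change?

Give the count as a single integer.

Answer: 3

Derivation:
Initial component count: 2
Remove (6,7): it was a bridge. Count increases: 2 -> 3.
  After removal, components: {0,1,2,3,4,7} {5} {6}
New component count: 3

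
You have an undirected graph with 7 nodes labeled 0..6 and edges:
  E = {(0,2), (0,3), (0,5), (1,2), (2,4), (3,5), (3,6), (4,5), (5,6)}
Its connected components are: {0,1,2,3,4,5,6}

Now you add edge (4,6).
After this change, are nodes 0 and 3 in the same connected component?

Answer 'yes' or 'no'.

Initial components: {0,1,2,3,4,5,6}
Adding edge (4,6): both already in same component {0,1,2,3,4,5,6}. No change.
New components: {0,1,2,3,4,5,6}
Are 0 and 3 in the same component? yes

Answer: yes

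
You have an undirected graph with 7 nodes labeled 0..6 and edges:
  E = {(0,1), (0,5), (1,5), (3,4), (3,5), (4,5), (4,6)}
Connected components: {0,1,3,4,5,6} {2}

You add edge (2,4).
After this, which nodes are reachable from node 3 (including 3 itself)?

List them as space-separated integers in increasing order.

Before: nodes reachable from 3: {0,1,3,4,5,6}
Adding (2,4): merges 3's component with another. Reachability grows.
After: nodes reachable from 3: {0,1,2,3,4,5,6}

Answer: 0 1 2 3 4 5 6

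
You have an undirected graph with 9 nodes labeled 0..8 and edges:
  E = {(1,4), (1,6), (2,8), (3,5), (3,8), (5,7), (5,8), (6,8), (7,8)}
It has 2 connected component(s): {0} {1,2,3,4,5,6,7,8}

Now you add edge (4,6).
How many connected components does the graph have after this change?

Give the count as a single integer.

Initial component count: 2
Add (4,6): endpoints already in same component. Count unchanged: 2.
New component count: 2

Answer: 2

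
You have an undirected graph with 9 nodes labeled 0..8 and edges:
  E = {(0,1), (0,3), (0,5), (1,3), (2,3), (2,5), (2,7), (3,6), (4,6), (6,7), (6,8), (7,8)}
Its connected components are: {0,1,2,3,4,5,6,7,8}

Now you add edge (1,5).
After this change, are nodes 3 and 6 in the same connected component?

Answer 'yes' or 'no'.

Answer: yes

Derivation:
Initial components: {0,1,2,3,4,5,6,7,8}
Adding edge (1,5): both already in same component {0,1,2,3,4,5,6,7,8}. No change.
New components: {0,1,2,3,4,5,6,7,8}
Are 3 and 6 in the same component? yes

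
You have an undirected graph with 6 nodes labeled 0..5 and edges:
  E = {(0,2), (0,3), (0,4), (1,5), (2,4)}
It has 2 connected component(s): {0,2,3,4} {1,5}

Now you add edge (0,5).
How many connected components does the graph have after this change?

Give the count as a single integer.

Initial component count: 2
Add (0,5): merges two components. Count decreases: 2 -> 1.
New component count: 1

Answer: 1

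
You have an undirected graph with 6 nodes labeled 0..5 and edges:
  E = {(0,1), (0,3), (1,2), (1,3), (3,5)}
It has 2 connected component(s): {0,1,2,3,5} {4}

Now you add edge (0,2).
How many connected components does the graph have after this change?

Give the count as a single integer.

Initial component count: 2
Add (0,2): endpoints already in same component. Count unchanged: 2.
New component count: 2

Answer: 2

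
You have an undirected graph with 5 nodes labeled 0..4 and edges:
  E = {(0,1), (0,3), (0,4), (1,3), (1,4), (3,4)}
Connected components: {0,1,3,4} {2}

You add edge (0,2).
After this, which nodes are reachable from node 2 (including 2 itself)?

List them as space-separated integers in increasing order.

Answer: 0 1 2 3 4

Derivation:
Before: nodes reachable from 2: {2}
Adding (0,2): merges 2's component with another. Reachability grows.
After: nodes reachable from 2: {0,1,2,3,4}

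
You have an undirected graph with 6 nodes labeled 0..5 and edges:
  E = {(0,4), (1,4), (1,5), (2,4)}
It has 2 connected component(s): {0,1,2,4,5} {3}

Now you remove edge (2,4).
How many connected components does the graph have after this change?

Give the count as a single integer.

Answer: 3

Derivation:
Initial component count: 2
Remove (2,4): it was a bridge. Count increases: 2 -> 3.
  After removal, components: {0,1,4,5} {2} {3}
New component count: 3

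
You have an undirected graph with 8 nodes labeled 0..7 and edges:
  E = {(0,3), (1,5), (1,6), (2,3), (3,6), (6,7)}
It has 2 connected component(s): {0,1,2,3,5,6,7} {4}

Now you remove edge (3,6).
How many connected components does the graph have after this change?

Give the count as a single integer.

Initial component count: 2
Remove (3,6): it was a bridge. Count increases: 2 -> 3.
  After removal, components: {0,2,3} {1,5,6,7} {4}
New component count: 3

Answer: 3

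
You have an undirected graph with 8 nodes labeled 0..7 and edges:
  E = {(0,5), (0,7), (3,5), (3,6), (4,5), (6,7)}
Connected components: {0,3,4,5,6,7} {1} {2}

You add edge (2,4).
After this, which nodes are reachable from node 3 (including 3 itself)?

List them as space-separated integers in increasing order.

Before: nodes reachable from 3: {0,3,4,5,6,7}
Adding (2,4): merges 3's component with another. Reachability grows.
After: nodes reachable from 3: {0,2,3,4,5,6,7}

Answer: 0 2 3 4 5 6 7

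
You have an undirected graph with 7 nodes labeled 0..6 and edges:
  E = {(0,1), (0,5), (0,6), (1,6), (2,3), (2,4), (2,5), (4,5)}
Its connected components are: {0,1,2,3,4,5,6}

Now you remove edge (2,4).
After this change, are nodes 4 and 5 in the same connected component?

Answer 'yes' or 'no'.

Answer: yes

Derivation:
Initial components: {0,1,2,3,4,5,6}
Removing edge (2,4): not a bridge — component count unchanged at 1.
New components: {0,1,2,3,4,5,6}
Are 4 and 5 in the same component? yes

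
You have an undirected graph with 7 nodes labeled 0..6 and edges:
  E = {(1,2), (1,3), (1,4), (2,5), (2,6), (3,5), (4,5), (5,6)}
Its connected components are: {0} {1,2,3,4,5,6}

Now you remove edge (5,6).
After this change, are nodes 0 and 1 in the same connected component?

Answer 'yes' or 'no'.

Answer: no

Derivation:
Initial components: {0} {1,2,3,4,5,6}
Removing edge (5,6): not a bridge — component count unchanged at 2.
New components: {0} {1,2,3,4,5,6}
Are 0 and 1 in the same component? no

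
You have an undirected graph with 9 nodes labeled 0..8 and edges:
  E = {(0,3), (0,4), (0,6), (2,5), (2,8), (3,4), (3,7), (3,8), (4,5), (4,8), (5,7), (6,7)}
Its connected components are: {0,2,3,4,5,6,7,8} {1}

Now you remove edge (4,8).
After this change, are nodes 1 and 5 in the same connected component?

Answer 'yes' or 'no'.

Initial components: {0,2,3,4,5,6,7,8} {1}
Removing edge (4,8): not a bridge — component count unchanged at 2.
New components: {0,2,3,4,5,6,7,8} {1}
Are 1 and 5 in the same component? no

Answer: no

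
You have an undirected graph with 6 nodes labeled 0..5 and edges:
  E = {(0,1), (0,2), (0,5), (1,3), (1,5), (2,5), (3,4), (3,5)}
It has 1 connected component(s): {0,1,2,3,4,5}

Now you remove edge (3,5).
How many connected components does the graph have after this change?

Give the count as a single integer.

Initial component count: 1
Remove (3,5): not a bridge. Count unchanged: 1.
  After removal, components: {0,1,2,3,4,5}
New component count: 1

Answer: 1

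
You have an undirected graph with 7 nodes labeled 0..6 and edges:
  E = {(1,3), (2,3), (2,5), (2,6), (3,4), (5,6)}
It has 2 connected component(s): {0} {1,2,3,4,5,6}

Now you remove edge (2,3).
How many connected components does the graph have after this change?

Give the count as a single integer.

Initial component count: 2
Remove (2,3): it was a bridge. Count increases: 2 -> 3.
  After removal, components: {0} {1,3,4} {2,5,6}
New component count: 3

Answer: 3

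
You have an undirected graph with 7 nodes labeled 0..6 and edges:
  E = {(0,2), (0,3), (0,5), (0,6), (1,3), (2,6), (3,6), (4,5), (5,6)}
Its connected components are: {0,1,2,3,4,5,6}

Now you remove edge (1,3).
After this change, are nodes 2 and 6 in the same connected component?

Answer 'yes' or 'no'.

Initial components: {0,1,2,3,4,5,6}
Removing edge (1,3): it was a bridge — component count 1 -> 2.
New components: {0,2,3,4,5,6} {1}
Are 2 and 6 in the same component? yes

Answer: yes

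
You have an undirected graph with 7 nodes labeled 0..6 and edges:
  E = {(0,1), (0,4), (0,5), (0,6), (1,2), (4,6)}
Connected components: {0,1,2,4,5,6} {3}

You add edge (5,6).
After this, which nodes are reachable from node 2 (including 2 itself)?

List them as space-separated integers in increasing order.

Answer: 0 1 2 4 5 6

Derivation:
Before: nodes reachable from 2: {0,1,2,4,5,6}
Adding (5,6): both endpoints already in same component. Reachability from 2 unchanged.
After: nodes reachable from 2: {0,1,2,4,5,6}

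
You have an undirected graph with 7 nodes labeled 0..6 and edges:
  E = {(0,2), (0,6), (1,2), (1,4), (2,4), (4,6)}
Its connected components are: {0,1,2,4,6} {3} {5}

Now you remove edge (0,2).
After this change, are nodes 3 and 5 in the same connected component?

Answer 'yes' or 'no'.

Answer: no

Derivation:
Initial components: {0,1,2,4,6} {3} {5}
Removing edge (0,2): not a bridge — component count unchanged at 3.
New components: {0,1,2,4,6} {3} {5}
Are 3 and 5 in the same component? no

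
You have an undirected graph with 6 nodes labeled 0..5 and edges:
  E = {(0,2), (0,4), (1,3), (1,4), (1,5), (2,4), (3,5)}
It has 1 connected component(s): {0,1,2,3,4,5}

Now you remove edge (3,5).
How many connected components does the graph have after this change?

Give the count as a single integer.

Initial component count: 1
Remove (3,5): not a bridge. Count unchanged: 1.
  After removal, components: {0,1,2,3,4,5}
New component count: 1

Answer: 1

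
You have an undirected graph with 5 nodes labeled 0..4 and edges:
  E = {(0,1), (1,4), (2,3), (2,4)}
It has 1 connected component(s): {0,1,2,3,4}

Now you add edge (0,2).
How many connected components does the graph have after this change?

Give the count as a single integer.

Answer: 1

Derivation:
Initial component count: 1
Add (0,2): endpoints already in same component. Count unchanged: 1.
New component count: 1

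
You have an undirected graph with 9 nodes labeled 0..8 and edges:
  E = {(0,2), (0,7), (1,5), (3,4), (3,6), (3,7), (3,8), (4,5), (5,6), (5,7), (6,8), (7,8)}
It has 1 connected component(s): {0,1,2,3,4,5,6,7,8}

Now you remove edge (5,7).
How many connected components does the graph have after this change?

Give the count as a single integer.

Answer: 1

Derivation:
Initial component count: 1
Remove (5,7): not a bridge. Count unchanged: 1.
  After removal, components: {0,1,2,3,4,5,6,7,8}
New component count: 1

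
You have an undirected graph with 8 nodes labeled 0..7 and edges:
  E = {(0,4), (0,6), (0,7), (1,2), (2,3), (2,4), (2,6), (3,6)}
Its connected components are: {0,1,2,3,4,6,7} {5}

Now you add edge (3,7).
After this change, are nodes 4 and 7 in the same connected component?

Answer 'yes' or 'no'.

Initial components: {0,1,2,3,4,6,7} {5}
Adding edge (3,7): both already in same component {0,1,2,3,4,6,7}. No change.
New components: {0,1,2,3,4,6,7} {5}
Are 4 and 7 in the same component? yes

Answer: yes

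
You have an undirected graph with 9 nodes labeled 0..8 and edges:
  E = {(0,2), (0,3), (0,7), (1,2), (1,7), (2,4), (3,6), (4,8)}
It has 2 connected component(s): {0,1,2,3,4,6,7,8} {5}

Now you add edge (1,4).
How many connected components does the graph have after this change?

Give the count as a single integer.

Answer: 2

Derivation:
Initial component count: 2
Add (1,4): endpoints already in same component. Count unchanged: 2.
New component count: 2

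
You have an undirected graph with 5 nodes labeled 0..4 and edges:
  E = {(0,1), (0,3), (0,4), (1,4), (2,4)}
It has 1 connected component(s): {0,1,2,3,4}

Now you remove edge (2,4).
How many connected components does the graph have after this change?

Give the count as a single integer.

Answer: 2

Derivation:
Initial component count: 1
Remove (2,4): it was a bridge. Count increases: 1 -> 2.
  After removal, components: {0,1,3,4} {2}
New component count: 2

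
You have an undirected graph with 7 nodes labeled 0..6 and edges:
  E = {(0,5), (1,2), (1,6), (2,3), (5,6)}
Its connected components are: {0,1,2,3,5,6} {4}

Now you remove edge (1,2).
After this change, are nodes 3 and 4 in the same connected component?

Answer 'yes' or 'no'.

Initial components: {0,1,2,3,5,6} {4}
Removing edge (1,2): it was a bridge — component count 2 -> 3.
New components: {0,1,5,6} {2,3} {4}
Are 3 and 4 in the same component? no

Answer: no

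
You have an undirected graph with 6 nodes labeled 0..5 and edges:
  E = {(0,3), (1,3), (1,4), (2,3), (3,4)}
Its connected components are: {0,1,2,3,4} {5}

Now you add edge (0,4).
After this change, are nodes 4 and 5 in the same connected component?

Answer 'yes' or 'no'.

Answer: no

Derivation:
Initial components: {0,1,2,3,4} {5}
Adding edge (0,4): both already in same component {0,1,2,3,4}. No change.
New components: {0,1,2,3,4} {5}
Are 4 and 5 in the same component? no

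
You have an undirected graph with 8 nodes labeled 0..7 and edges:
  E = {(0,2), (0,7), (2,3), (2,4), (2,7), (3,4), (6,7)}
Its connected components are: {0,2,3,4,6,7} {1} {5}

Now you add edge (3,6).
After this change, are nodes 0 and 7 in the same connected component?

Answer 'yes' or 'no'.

Initial components: {0,2,3,4,6,7} {1} {5}
Adding edge (3,6): both already in same component {0,2,3,4,6,7}. No change.
New components: {0,2,3,4,6,7} {1} {5}
Are 0 and 7 in the same component? yes

Answer: yes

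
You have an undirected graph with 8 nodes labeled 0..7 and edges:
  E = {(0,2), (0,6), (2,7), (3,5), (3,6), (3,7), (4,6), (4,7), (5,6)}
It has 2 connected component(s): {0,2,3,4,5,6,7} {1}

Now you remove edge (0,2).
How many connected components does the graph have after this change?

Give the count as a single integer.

Initial component count: 2
Remove (0,2): not a bridge. Count unchanged: 2.
  After removal, components: {0,2,3,4,5,6,7} {1}
New component count: 2

Answer: 2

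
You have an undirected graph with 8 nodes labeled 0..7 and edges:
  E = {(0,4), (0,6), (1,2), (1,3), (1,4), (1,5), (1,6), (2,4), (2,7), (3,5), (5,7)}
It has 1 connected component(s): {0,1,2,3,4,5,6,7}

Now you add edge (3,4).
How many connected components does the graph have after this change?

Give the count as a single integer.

Initial component count: 1
Add (3,4): endpoints already in same component. Count unchanged: 1.
New component count: 1

Answer: 1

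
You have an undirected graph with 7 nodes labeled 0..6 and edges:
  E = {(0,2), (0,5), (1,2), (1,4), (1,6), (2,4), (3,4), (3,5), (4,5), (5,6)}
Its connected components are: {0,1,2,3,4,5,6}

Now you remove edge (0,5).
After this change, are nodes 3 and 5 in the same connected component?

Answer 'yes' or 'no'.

Answer: yes

Derivation:
Initial components: {0,1,2,3,4,5,6}
Removing edge (0,5): not a bridge — component count unchanged at 1.
New components: {0,1,2,3,4,5,6}
Are 3 and 5 in the same component? yes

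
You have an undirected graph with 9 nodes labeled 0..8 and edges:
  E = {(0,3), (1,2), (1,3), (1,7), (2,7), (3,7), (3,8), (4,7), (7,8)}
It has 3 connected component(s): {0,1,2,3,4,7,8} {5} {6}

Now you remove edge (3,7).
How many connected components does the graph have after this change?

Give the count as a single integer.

Initial component count: 3
Remove (3,7): not a bridge. Count unchanged: 3.
  After removal, components: {0,1,2,3,4,7,8} {5} {6}
New component count: 3

Answer: 3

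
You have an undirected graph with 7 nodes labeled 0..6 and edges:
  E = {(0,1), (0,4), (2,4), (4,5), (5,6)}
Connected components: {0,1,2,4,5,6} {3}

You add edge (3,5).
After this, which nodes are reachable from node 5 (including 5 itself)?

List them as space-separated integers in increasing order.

Answer: 0 1 2 3 4 5 6

Derivation:
Before: nodes reachable from 5: {0,1,2,4,5,6}
Adding (3,5): merges 5's component with another. Reachability grows.
After: nodes reachable from 5: {0,1,2,3,4,5,6}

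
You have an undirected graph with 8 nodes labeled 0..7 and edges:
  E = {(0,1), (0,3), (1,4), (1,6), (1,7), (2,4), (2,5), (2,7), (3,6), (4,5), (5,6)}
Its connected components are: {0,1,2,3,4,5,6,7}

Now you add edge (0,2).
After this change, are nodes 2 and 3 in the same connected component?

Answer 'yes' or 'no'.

Initial components: {0,1,2,3,4,5,6,7}
Adding edge (0,2): both already in same component {0,1,2,3,4,5,6,7}. No change.
New components: {0,1,2,3,4,5,6,7}
Are 2 and 3 in the same component? yes

Answer: yes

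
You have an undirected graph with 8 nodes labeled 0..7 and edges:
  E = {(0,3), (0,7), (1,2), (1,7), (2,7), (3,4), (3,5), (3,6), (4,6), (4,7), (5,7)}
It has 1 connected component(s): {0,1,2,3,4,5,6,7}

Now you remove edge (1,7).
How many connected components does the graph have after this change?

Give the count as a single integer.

Answer: 1

Derivation:
Initial component count: 1
Remove (1,7): not a bridge. Count unchanged: 1.
  After removal, components: {0,1,2,3,4,5,6,7}
New component count: 1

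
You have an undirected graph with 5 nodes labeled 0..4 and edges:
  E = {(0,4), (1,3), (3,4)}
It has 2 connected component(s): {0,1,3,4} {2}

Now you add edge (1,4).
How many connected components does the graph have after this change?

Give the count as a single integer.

Answer: 2

Derivation:
Initial component count: 2
Add (1,4): endpoints already in same component. Count unchanged: 2.
New component count: 2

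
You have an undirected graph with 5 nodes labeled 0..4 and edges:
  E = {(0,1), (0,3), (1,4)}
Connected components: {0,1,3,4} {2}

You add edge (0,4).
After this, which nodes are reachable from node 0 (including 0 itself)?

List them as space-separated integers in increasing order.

Answer: 0 1 3 4

Derivation:
Before: nodes reachable from 0: {0,1,3,4}
Adding (0,4): both endpoints already in same component. Reachability from 0 unchanged.
After: nodes reachable from 0: {0,1,3,4}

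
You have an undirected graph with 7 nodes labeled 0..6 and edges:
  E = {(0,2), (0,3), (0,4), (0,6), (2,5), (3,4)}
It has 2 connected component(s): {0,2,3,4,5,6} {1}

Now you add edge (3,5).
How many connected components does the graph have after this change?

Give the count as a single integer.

Answer: 2

Derivation:
Initial component count: 2
Add (3,5): endpoints already in same component. Count unchanged: 2.
New component count: 2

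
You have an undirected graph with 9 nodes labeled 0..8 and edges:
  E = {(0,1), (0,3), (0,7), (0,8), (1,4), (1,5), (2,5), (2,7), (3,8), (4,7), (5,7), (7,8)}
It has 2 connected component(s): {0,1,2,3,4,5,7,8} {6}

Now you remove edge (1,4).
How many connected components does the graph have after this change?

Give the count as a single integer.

Answer: 2

Derivation:
Initial component count: 2
Remove (1,4): not a bridge. Count unchanged: 2.
  After removal, components: {0,1,2,3,4,5,7,8} {6}
New component count: 2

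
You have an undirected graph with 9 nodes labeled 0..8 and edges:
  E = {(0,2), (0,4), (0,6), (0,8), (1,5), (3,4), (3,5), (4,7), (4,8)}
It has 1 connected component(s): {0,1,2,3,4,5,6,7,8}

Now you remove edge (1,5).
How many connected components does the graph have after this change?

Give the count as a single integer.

Initial component count: 1
Remove (1,5): it was a bridge. Count increases: 1 -> 2.
  After removal, components: {0,2,3,4,5,6,7,8} {1}
New component count: 2

Answer: 2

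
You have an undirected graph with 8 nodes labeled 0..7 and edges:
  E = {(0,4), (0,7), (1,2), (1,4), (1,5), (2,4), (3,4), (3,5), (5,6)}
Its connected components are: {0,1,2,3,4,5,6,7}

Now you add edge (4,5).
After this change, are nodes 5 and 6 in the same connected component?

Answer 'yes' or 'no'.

Answer: yes

Derivation:
Initial components: {0,1,2,3,4,5,6,7}
Adding edge (4,5): both already in same component {0,1,2,3,4,5,6,7}. No change.
New components: {0,1,2,3,4,5,6,7}
Are 5 and 6 in the same component? yes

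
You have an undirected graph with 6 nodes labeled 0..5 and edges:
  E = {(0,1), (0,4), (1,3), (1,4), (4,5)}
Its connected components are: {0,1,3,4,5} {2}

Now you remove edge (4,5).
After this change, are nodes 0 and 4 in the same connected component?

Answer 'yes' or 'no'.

Initial components: {0,1,3,4,5} {2}
Removing edge (4,5): it was a bridge — component count 2 -> 3.
New components: {0,1,3,4} {2} {5}
Are 0 and 4 in the same component? yes

Answer: yes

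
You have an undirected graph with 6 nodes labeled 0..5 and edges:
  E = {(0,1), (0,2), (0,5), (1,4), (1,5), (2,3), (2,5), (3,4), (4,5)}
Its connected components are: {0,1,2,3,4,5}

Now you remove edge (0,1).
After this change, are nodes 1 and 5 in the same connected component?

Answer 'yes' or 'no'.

Initial components: {0,1,2,3,4,5}
Removing edge (0,1): not a bridge — component count unchanged at 1.
New components: {0,1,2,3,4,5}
Are 1 and 5 in the same component? yes

Answer: yes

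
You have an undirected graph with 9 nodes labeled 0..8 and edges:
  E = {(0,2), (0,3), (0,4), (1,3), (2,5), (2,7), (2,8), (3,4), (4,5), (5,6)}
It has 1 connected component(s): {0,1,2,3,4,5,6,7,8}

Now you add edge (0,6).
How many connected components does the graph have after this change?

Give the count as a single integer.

Answer: 1

Derivation:
Initial component count: 1
Add (0,6): endpoints already in same component. Count unchanged: 1.
New component count: 1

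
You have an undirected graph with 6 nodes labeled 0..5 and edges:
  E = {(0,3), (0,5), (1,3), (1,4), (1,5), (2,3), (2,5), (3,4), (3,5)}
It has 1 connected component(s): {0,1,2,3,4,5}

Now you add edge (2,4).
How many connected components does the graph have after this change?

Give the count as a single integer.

Initial component count: 1
Add (2,4): endpoints already in same component. Count unchanged: 1.
New component count: 1

Answer: 1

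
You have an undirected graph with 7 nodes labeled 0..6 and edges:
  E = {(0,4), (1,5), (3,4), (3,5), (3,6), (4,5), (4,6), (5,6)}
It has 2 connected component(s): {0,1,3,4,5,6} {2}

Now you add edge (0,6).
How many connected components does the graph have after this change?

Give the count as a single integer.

Answer: 2

Derivation:
Initial component count: 2
Add (0,6): endpoints already in same component. Count unchanged: 2.
New component count: 2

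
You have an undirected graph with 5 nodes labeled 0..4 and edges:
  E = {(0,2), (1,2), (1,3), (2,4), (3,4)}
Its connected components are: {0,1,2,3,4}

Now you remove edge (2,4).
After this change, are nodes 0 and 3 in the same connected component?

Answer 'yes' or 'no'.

Answer: yes

Derivation:
Initial components: {0,1,2,3,4}
Removing edge (2,4): not a bridge — component count unchanged at 1.
New components: {0,1,2,3,4}
Are 0 and 3 in the same component? yes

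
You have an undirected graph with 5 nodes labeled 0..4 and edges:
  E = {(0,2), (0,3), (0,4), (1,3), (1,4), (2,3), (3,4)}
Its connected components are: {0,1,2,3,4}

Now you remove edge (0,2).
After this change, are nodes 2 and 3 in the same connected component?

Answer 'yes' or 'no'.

Initial components: {0,1,2,3,4}
Removing edge (0,2): not a bridge — component count unchanged at 1.
New components: {0,1,2,3,4}
Are 2 and 3 in the same component? yes

Answer: yes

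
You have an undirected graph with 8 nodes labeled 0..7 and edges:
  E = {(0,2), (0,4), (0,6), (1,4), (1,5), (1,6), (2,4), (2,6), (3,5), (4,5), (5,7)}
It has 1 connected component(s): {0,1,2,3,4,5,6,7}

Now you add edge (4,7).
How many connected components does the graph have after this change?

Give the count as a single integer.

Initial component count: 1
Add (4,7): endpoints already in same component. Count unchanged: 1.
New component count: 1

Answer: 1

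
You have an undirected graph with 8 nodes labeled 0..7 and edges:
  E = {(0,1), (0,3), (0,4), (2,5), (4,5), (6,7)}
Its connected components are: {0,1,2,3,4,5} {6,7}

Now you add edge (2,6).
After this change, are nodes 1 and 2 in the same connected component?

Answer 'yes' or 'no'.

Initial components: {0,1,2,3,4,5} {6,7}
Adding edge (2,6): merges {0,1,2,3,4,5} and {6,7}.
New components: {0,1,2,3,4,5,6,7}
Are 1 and 2 in the same component? yes

Answer: yes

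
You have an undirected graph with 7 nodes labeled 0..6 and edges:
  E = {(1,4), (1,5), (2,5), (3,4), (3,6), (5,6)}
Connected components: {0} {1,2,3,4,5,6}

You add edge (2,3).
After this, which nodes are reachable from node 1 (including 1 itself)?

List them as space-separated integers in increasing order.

Answer: 1 2 3 4 5 6

Derivation:
Before: nodes reachable from 1: {1,2,3,4,5,6}
Adding (2,3): both endpoints already in same component. Reachability from 1 unchanged.
After: nodes reachable from 1: {1,2,3,4,5,6}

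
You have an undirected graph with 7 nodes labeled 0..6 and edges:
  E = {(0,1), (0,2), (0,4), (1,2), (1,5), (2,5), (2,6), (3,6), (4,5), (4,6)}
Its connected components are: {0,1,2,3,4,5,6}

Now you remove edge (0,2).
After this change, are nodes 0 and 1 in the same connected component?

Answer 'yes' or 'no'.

Answer: yes

Derivation:
Initial components: {0,1,2,3,4,5,6}
Removing edge (0,2): not a bridge — component count unchanged at 1.
New components: {0,1,2,3,4,5,6}
Are 0 and 1 in the same component? yes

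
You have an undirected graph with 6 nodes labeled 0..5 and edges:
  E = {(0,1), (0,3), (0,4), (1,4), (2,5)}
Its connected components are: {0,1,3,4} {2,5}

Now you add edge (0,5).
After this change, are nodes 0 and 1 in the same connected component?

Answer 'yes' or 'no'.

Initial components: {0,1,3,4} {2,5}
Adding edge (0,5): merges {0,1,3,4} and {2,5}.
New components: {0,1,2,3,4,5}
Are 0 and 1 in the same component? yes

Answer: yes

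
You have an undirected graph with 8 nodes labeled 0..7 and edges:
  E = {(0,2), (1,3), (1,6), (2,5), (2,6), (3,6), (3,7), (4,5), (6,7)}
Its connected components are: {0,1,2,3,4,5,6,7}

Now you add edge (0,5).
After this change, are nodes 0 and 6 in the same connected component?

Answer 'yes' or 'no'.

Initial components: {0,1,2,3,4,5,6,7}
Adding edge (0,5): both already in same component {0,1,2,3,4,5,6,7}. No change.
New components: {0,1,2,3,4,5,6,7}
Are 0 and 6 in the same component? yes

Answer: yes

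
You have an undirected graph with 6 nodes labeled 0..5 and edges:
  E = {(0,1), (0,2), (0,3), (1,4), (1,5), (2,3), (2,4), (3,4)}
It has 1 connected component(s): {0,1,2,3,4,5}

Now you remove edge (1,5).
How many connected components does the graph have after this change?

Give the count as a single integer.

Answer: 2

Derivation:
Initial component count: 1
Remove (1,5): it was a bridge. Count increases: 1 -> 2.
  After removal, components: {0,1,2,3,4} {5}
New component count: 2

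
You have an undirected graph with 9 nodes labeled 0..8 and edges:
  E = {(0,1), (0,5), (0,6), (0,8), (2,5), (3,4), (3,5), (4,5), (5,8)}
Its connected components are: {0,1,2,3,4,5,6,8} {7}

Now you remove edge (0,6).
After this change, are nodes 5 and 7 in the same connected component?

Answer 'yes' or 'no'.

Initial components: {0,1,2,3,4,5,6,8} {7}
Removing edge (0,6): it was a bridge — component count 2 -> 3.
New components: {0,1,2,3,4,5,8} {6} {7}
Are 5 and 7 in the same component? no

Answer: no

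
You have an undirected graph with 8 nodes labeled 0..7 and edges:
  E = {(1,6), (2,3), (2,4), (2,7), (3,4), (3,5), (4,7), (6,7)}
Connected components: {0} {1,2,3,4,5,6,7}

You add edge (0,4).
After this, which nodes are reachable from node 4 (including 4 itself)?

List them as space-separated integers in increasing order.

Before: nodes reachable from 4: {1,2,3,4,5,6,7}
Adding (0,4): merges 4's component with another. Reachability grows.
After: nodes reachable from 4: {0,1,2,3,4,5,6,7}

Answer: 0 1 2 3 4 5 6 7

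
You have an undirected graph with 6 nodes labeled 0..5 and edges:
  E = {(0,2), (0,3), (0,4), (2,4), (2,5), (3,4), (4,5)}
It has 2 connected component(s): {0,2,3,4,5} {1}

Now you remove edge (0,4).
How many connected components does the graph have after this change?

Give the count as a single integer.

Initial component count: 2
Remove (0,4): not a bridge. Count unchanged: 2.
  After removal, components: {0,2,3,4,5} {1}
New component count: 2

Answer: 2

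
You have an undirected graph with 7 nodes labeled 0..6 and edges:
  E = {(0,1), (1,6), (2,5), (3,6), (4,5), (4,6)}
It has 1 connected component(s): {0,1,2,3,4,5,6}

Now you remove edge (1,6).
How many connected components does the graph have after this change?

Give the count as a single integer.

Answer: 2

Derivation:
Initial component count: 1
Remove (1,6): it was a bridge. Count increases: 1 -> 2.
  After removal, components: {0,1} {2,3,4,5,6}
New component count: 2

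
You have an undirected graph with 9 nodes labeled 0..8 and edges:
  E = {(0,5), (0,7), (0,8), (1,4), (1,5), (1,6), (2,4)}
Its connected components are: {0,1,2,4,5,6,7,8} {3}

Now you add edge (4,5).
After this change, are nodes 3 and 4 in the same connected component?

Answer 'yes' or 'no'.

Answer: no

Derivation:
Initial components: {0,1,2,4,5,6,7,8} {3}
Adding edge (4,5): both already in same component {0,1,2,4,5,6,7,8}. No change.
New components: {0,1,2,4,5,6,7,8} {3}
Are 3 and 4 in the same component? no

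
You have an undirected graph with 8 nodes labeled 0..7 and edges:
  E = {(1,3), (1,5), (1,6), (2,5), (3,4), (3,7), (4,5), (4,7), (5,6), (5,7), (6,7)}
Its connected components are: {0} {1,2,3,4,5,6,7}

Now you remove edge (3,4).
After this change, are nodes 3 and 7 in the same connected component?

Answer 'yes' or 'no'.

Initial components: {0} {1,2,3,4,5,6,7}
Removing edge (3,4): not a bridge — component count unchanged at 2.
New components: {0} {1,2,3,4,5,6,7}
Are 3 and 7 in the same component? yes

Answer: yes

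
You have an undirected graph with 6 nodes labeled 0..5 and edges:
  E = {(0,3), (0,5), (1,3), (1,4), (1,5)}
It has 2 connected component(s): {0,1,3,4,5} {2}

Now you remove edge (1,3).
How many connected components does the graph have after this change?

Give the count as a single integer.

Initial component count: 2
Remove (1,3): not a bridge. Count unchanged: 2.
  After removal, components: {0,1,3,4,5} {2}
New component count: 2

Answer: 2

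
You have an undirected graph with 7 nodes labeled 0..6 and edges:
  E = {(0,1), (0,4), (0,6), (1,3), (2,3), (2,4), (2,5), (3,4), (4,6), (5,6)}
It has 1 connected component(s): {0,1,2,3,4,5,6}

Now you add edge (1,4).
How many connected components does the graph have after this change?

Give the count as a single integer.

Initial component count: 1
Add (1,4): endpoints already in same component. Count unchanged: 1.
New component count: 1

Answer: 1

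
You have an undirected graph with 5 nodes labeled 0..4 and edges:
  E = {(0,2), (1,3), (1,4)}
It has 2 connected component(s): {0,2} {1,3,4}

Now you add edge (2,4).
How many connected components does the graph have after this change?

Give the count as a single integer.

Answer: 1

Derivation:
Initial component count: 2
Add (2,4): merges two components. Count decreases: 2 -> 1.
New component count: 1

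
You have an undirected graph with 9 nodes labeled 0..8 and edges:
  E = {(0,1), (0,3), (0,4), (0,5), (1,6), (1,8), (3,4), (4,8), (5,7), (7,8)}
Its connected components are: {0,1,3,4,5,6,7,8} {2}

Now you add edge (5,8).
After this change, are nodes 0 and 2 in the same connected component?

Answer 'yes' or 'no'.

Initial components: {0,1,3,4,5,6,7,8} {2}
Adding edge (5,8): both already in same component {0,1,3,4,5,6,7,8}. No change.
New components: {0,1,3,4,5,6,7,8} {2}
Are 0 and 2 in the same component? no

Answer: no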